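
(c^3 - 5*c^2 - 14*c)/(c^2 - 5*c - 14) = c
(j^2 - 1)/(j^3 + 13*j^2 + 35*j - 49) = (j + 1)/(j^2 + 14*j + 49)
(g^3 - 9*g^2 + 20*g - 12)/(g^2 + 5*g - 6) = (g^2 - 8*g + 12)/(g + 6)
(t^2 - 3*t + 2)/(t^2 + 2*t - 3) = (t - 2)/(t + 3)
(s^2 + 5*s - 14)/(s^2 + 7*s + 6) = (s^2 + 5*s - 14)/(s^2 + 7*s + 6)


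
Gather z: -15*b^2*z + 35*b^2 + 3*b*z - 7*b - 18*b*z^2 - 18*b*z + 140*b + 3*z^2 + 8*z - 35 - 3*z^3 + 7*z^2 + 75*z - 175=35*b^2 + 133*b - 3*z^3 + z^2*(10 - 18*b) + z*(-15*b^2 - 15*b + 83) - 210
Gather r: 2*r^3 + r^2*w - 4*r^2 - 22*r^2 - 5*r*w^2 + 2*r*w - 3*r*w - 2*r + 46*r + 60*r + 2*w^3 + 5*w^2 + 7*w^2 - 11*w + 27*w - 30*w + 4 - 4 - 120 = 2*r^3 + r^2*(w - 26) + r*(-5*w^2 - w + 104) + 2*w^3 + 12*w^2 - 14*w - 120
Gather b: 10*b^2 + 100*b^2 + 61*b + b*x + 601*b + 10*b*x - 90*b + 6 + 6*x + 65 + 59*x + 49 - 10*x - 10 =110*b^2 + b*(11*x + 572) + 55*x + 110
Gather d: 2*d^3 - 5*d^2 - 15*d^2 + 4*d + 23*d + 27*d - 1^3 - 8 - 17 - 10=2*d^3 - 20*d^2 + 54*d - 36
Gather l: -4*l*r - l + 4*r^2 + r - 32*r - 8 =l*(-4*r - 1) + 4*r^2 - 31*r - 8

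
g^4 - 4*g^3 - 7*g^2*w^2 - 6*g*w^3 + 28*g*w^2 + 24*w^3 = (g - 4)*(g - 3*w)*(g + w)*(g + 2*w)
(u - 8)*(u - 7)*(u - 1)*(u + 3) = u^4 - 13*u^3 + 23*u^2 + 157*u - 168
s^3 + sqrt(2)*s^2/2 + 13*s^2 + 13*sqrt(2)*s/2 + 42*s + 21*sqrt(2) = (s + 6)*(s + 7)*(s + sqrt(2)/2)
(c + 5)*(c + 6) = c^2 + 11*c + 30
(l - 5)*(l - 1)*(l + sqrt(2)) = l^3 - 6*l^2 + sqrt(2)*l^2 - 6*sqrt(2)*l + 5*l + 5*sqrt(2)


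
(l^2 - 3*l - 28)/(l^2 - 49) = (l + 4)/(l + 7)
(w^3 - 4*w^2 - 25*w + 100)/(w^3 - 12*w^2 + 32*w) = (w^2 - 25)/(w*(w - 8))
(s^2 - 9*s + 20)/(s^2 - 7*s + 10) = (s - 4)/(s - 2)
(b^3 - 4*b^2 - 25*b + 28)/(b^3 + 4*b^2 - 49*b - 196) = (b - 1)/(b + 7)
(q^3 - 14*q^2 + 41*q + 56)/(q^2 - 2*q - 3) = (q^2 - 15*q + 56)/(q - 3)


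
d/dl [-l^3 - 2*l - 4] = -3*l^2 - 2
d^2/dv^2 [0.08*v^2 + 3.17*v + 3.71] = 0.160000000000000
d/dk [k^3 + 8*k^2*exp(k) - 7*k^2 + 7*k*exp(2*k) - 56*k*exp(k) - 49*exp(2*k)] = 8*k^2*exp(k) + 3*k^2 + 14*k*exp(2*k) - 40*k*exp(k) - 14*k - 91*exp(2*k) - 56*exp(k)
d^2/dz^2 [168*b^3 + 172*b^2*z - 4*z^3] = -24*z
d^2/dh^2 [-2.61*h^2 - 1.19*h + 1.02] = -5.22000000000000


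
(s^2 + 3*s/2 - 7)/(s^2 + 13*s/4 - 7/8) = 4*(s - 2)/(4*s - 1)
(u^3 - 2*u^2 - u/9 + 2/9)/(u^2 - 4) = (u^2 - 1/9)/(u + 2)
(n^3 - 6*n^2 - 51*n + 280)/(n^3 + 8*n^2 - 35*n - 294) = (n^2 - 13*n + 40)/(n^2 + n - 42)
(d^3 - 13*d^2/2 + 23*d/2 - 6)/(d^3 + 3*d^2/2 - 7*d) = (2*d^3 - 13*d^2 + 23*d - 12)/(d*(2*d^2 + 3*d - 14))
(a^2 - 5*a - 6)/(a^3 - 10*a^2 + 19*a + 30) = 1/(a - 5)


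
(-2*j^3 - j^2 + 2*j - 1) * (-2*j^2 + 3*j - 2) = 4*j^5 - 4*j^4 - 3*j^3 + 10*j^2 - 7*j + 2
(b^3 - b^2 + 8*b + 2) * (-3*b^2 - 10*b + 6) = -3*b^5 - 7*b^4 - 8*b^3 - 92*b^2 + 28*b + 12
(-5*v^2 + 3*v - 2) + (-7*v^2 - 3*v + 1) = -12*v^2 - 1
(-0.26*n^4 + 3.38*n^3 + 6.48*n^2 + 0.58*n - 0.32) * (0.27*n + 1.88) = -0.0702*n^5 + 0.4238*n^4 + 8.104*n^3 + 12.339*n^2 + 1.004*n - 0.6016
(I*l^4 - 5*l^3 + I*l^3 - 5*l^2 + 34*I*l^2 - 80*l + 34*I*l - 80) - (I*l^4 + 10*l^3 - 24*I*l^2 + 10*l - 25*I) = -15*l^3 + I*l^3 - 5*l^2 + 58*I*l^2 - 90*l + 34*I*l - 80 + 25*I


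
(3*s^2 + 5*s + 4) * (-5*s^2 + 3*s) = -15*s^4 - 16*s^3 - 5*s^2 + 12*s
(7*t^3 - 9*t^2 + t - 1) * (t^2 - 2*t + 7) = 7*t^5 - 23*t^4 + 68*t^3 - 66*t^2 + 9*t - 7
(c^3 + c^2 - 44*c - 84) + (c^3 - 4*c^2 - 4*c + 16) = 2*c^3 - 3*c^2 - 48*c - 68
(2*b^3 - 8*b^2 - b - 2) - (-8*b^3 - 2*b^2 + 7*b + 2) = 10*b^3 - 6*b^2 - 8*b - 4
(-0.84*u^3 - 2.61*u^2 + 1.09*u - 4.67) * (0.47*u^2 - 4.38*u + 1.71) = -0.3948*u^5 + 2.4525*u^4 + 10.5077*u^3 - 11.4322*u^2 + 22.3185*u - 7.9857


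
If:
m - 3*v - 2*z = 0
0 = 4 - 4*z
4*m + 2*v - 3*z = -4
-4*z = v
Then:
No Solution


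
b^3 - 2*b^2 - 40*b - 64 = (b - 8)*(b + 2)*(b + 4)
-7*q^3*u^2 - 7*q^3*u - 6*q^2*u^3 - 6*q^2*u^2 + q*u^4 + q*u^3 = u*(-7*q + u)*(q + u)*(q*u + q)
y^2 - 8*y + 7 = (y - 7)*(y - 1)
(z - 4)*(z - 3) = z^2 - 7*z + 12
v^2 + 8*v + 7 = (v + 1)*(v + 7)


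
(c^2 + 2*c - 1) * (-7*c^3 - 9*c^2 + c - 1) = -7*c^5 - 23*c^4 - 10*c^3 + 10*c^2 - 3*c + 1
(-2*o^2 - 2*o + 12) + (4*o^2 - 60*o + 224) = 2*o^2 - 62*o + 236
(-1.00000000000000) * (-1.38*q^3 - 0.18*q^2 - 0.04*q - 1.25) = 1.38*q^3 + 0.18*q^2 + 0.04*q + 1.25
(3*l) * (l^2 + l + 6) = 3*l^3 + 3*l^2 + 18*l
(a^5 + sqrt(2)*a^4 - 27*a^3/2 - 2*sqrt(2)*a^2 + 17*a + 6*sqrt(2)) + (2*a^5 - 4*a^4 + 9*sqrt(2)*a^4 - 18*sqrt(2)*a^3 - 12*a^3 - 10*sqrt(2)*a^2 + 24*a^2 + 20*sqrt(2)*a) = 3*a^5 - 4*a^4 + 10*sqrt(2)*a^4 - 51*a^3/2 - 18*sqrt(2)*a^3 - 12*sqrt(2)*a^2 + 24*a^2 + 17*a + 20*sqrt(2)*a + 6*sqrt(2)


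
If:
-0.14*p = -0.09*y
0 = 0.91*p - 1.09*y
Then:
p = 0.00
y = 0.00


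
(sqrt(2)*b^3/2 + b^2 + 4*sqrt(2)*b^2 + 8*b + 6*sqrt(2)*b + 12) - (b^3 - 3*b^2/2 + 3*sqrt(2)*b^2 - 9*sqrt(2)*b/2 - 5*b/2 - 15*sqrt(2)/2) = -b^3 + sqrt(2)*b^3/2 + sqrt(2)*b^2 + 5*b^2/2 + 21*b/2 + 21*sqrt(2)*b/2 + 15*sqrt(2)/2 + 12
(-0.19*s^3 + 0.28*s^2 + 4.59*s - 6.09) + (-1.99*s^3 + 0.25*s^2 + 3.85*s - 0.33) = -2.18*s^3 + 0.53*s^2 + 8.44*s - 6.42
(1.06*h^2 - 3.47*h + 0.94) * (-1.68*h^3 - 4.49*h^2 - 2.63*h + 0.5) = -1.7808*h^5 + 1.0702*h^4 + 11.2133*h^3 + 5.4355*h^2 - 4.2072*h + 0.47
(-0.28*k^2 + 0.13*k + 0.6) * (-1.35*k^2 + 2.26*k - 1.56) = 0.378*k^4 - 0.8083*k^3 - 0.0793999999999999*k^2 + 1.1532*k - 0.936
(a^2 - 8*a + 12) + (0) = a^2 - 8*a + 12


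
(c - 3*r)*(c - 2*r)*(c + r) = c^3 - 4*c^2*r + c*r^2 + 6*r^3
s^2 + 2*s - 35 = (s - 5)*(s + 7)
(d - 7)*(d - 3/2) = d^2 - 17*d/2 + 21/2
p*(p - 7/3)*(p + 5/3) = p^3 - 2*p^2/3 - 35*p/9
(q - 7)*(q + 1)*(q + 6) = q^3 - 43*q - 42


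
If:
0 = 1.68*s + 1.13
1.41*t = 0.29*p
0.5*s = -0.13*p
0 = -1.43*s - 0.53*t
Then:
No Solution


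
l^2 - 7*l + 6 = (l - 6)*(l - 1)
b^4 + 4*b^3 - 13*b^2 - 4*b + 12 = (b - 2)*(b - 1)*(b + 1)*(b + 6)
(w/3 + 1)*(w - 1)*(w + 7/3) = w^3/3 + 13*w^2/9 + 5*w/9 - 7/3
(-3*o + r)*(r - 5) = -3*o*r + 15*o + r^2 - 5*r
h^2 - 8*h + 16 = (h - 4)^2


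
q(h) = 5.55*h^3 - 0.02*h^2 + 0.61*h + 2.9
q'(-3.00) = 150.58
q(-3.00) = -148.96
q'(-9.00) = 1349.62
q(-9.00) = -4050.16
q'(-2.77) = 128.47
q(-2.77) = -116.90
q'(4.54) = 343.61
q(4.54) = 524.61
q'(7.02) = 820.85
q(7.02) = 1926.21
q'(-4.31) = 310.07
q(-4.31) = -444.45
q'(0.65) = 7.62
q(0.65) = 4.81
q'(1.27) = 27.41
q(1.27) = 15.01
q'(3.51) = 205.60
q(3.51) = 244.80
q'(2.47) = 102.09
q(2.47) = 87.92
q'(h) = 16.65*h^2 - 0.04*h + 0.61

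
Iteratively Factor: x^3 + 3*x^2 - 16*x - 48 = (x + 4)*(x^2 - x - 12) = (x - 4)*(x + 4)*(x + 3)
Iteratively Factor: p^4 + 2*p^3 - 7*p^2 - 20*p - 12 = (p - 3)*(p^3 + 5*p^2 + 8*p + 4) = (p - 3)*(p + 1)*(p^2 + 4*p + 4) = (p - 3)*(p + 1)*(p + 2)*(p + 2)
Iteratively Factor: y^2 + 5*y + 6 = (y + 2)*(y + 3)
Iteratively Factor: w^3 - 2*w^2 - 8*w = (w + 2)*(w^2 - 4*w) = (w - 4)*(w + 2)*(w)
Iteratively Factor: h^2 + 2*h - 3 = (h + 3)*(h - 1)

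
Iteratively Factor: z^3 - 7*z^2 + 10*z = (z - 5)*(z^2 - 2*z) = z*(z - 5)*(z - 2)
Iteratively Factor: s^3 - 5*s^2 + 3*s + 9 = (s - 3)*(s^2 - 2*s - 3) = (s - 3)^2*(s + 1)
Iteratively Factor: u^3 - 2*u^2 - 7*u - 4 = (u + 1)*(u^2 - 3*u - 4) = (u - 4)*(u + 1)*(u + 1)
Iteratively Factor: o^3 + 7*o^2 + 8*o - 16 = (o + 4)*(o^2 + 3*o - 4) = (o - 1)*(o + 4)*(o + 4)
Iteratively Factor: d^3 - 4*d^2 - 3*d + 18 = (d - 3)*(d^2 - d - 6) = (d - 3)^2*(d + 2)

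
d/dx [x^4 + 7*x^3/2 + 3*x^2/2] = x*(8*x^2 + 21*x + 6)/2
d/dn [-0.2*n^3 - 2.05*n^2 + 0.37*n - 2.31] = -0.6*n^2 - 4.1*n + 0.37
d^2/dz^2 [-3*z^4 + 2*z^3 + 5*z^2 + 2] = -36*z^2 + 12*z + 10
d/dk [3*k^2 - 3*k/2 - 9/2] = 6*k - 3/2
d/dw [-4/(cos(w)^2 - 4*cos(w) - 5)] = 8*(2 - cos(w))*sin(w)/(sin(w)^2 + 4*cos(w) + 4)^2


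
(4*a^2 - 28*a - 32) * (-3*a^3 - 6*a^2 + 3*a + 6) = -12*a^5 + 60*a^4 + 276*a^3 + 132*a^2 - 264*a - 192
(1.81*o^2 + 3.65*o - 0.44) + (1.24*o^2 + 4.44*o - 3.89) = 3.05*o^2 + 8.09*o - 4.33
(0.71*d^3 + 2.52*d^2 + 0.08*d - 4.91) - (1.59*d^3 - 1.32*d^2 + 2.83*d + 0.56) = -0.88*d^3 + 3.84*d^2 - 2.75*d - 5.47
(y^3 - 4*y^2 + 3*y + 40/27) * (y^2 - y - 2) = y^5 - 5*y^4 + 5*y^3 + 175*y^2/27 - 202*y/27 - 80/27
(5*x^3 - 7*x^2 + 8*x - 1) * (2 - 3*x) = -15*x^4 + 31*x^3 - 38*x^2 + 19*x - 2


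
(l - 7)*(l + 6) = l^2 - l - 42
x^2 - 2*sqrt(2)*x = x*(x - 2*sqrt(2))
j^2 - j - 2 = (j - 2)*(j + 1)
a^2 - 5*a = a*(a - 5)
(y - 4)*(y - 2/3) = y^2 - 14*y/3 + 8/3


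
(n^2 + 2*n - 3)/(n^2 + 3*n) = (n - 1)/n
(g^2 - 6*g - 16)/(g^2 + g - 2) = (g - 8)/(g - 1)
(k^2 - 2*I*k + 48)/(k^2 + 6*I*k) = (k - 8*I)/k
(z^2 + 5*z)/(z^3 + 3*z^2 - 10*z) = 1/(z - 2)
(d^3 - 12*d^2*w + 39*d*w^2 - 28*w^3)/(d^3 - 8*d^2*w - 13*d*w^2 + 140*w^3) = (-d^2 + 5*d*w - 4*w^2)/(-d^2 + d*w + 20*w^2)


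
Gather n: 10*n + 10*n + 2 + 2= 20*n + 4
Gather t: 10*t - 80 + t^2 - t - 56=t^2 + 9*t - 136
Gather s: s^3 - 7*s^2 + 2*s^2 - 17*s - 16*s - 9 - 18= s^3 - 5*s^2 - 33*s - 27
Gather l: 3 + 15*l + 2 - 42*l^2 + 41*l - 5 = -42*l^2 + 56*l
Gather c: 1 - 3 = -2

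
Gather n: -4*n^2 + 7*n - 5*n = -4*n^2 + 2*n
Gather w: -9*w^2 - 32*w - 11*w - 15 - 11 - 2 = -9*w^2 - 43*w - 28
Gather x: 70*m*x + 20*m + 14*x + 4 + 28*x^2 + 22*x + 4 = 20*m + 28*x^2 + x*(70*m + 36) + 8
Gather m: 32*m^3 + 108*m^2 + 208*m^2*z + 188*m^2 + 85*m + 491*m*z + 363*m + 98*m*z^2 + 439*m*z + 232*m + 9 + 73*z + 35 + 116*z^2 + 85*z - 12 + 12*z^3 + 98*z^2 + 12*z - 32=32*m^3 + m^2*(208*z + 296) + m*(98*z^2 + 930*z + 680) + 12*z^3 + 214*z^2 + 170*z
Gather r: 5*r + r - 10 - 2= 6*r - 12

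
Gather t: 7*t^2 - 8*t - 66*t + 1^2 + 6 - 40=7*t^2 - 74*t - 33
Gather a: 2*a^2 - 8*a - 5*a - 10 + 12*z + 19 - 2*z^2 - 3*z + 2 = 2*a^2 - 13*a - 2*z^2 + 9*z + 11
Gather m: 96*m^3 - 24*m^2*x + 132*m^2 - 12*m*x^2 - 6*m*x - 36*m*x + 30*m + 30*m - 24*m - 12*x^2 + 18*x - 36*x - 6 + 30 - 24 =96*m^3 + m^2*(132 - 24*x) + m*(-12*x^2 - 42*x + 36) - 12*x^2 - 18*x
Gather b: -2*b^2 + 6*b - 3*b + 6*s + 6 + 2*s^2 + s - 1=-2*b^2 + 3*b + 2*s^2 + 7*s + 5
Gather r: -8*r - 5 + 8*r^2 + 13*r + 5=8*r^2 + 5*r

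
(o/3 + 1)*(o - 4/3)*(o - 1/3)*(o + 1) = o^4/3 + 7*o^3/9 - 29*o^2/27 - 29*o/27 + 4/9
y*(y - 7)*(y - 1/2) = y^3 - 15*y^2/2 + 7*y/2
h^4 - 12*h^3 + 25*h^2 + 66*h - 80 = (h - 8)*(h - 5)*(h - 1)*(h + 2)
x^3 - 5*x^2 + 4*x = x*(x - 4)*(x - 1)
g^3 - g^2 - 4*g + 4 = (g - 2)*(g - 1)*(g + 2)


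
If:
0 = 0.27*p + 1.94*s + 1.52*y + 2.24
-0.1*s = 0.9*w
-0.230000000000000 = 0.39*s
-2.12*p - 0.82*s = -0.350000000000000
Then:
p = 0.39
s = -0.59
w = 0.07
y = -0.79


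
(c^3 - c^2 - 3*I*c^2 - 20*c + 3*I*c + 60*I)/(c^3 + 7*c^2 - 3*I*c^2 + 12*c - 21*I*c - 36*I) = (c - 5)/(c + 3)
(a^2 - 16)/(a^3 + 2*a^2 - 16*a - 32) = 1/(a + 2)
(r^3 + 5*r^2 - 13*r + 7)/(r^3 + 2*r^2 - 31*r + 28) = (r - 1)/(r - 4)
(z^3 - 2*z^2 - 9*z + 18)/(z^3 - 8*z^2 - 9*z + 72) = (z - 2)/(z - 8)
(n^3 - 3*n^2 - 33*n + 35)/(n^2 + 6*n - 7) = (n^2 - 2*n - 35)/(n + 7)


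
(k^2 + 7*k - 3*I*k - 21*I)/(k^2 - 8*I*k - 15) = (k + 7)/(k - 5*I)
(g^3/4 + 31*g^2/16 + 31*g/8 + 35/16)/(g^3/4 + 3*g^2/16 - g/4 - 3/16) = (4*g^2 + 27*g + 35)/(4*g^2 - g - 3)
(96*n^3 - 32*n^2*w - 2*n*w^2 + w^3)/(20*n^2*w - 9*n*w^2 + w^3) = (-24*n^2 + 2*n*w + w^2)/(w*(-5*n + w))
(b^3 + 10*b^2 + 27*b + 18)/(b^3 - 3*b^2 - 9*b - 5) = (b^2 + 9*b + 18)/(b^2 - 4*b - 5)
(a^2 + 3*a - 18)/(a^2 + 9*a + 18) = (a - 3)/(a + 3)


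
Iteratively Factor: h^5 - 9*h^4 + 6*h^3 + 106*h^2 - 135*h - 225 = (h + 3)*(h^4 - 12*h^3 + 42*h^2 - 20*h - 75) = (h - 5)*(h + 3)*(h^3 - 7*h^2 + 7*h + 15) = (h - 5)*(h + 1)*(h + 3)*(h^2 - 8*h + 15) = (h - 5)^2*(h + 1)*(h + 3)*(h - 3)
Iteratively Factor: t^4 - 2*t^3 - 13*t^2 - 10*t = (t)*(t^3 - 2*t^2 - 13*t - 10) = t*(t - 5)*(t^2 + 3*t + 2) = t*(t - 5)*(t + 2)*(t + 1)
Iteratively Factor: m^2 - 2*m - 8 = (m - 4)*(m + 2)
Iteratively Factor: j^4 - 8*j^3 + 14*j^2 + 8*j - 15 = (j + 1)*(j^3 - 9*j^2 + 23*j - 15) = (j - 3)*(j + 1)*(j^2 - 6*j + 5) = (j - 3)*(j - 1)*(j + 1)*(j - 5)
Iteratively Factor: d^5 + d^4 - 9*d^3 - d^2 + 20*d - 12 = (d - 1)*(d^4 + 2*d^3 - 7*d^2 - 8*d + 12) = (d - 1)^2*(d^3 + 3*d^2 - 4*d - 12) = (d - 2)*(d - 1)^2*(d^2 + 5*d + 6) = (d - 2)*(d - 1)^2*(d + 2)*(d + 3)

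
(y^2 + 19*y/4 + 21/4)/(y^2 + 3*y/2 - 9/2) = (4*y + 7)/(2*(2*y - 3))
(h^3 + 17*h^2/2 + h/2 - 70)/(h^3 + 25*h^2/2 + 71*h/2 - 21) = (2*h^2 + 3*h - 20)/(2*h^2 + 11*h - 6)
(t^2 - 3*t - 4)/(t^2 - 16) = (t + 1)/(t + 4)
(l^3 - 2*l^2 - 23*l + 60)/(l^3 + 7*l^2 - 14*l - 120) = (l - 3)/(l + 6)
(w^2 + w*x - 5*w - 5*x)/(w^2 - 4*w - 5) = (w + x)/(w + 1)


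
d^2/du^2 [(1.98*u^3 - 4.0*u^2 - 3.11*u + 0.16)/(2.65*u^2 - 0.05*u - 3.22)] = (-10.93937*u^3 - 196.13772*u^2 - 36.176388*u - 79.21442)/(18.609625*u^6 - 1.053375*u^5 - 67.817475*u^4 + 2.559775*u^3 + 82.40463*u^2 - 1.55526*u - 33.386248)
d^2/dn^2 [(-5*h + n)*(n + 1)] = 2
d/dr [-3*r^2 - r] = -6*r - 1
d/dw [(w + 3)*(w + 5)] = 2*w + 8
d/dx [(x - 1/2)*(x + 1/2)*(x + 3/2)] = 3*x^2 + 3*x - 1/4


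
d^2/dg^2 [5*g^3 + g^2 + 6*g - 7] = 30*g + 2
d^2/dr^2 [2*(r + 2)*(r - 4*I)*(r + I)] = 12*r + 8 - 12*I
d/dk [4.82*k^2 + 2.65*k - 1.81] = 9.64*k + 2.65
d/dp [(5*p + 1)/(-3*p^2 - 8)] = (15*p^2 + 6*p - 40)/(9*p^4 + 48*p^2 + 64)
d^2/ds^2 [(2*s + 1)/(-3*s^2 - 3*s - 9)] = 2*(2*s + 1)*(3*s^2 + 3*s - (2*s + 1)^2 + 9)/(3*(s^2 + s + 3)^3)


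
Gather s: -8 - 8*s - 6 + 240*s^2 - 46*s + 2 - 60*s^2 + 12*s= 180*s^2 - 42*s - 12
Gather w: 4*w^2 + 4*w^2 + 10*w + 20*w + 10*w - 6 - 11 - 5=8*w^2 + 40*w - 22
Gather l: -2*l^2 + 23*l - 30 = -2*l^2 + 23*l - 30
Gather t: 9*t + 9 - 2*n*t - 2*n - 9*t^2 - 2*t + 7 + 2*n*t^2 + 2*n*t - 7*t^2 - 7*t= -2*n + t^2*(2*n - 16) + 16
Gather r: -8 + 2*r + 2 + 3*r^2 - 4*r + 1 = 3*r^2 - 2*r - 5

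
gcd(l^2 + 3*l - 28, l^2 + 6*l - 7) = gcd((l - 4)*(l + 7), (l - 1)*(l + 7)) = l + 7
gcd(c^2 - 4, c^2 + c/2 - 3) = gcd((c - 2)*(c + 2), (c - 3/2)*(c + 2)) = c + 2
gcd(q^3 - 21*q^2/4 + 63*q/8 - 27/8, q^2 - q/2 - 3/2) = q - 3/2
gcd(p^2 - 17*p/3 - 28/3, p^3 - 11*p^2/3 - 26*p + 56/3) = p - 7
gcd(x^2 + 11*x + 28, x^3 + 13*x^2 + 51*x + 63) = x + 7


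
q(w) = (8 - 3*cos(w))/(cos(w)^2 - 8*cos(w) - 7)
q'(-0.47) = 0.19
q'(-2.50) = 22968.35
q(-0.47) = -0.40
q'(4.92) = 1.08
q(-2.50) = 204.07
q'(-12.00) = -0.23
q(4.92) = -0.86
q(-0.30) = -0.37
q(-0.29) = -0.37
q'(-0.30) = 0.11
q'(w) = (8 - 3*cos(w))*(2*sin(w)*cos(w) - 8*sin(w))/(cos(w)^2 - 8*cos(w) - 7)^2 + 3*sin(w)/(cos(w)^2 - 8*cos(w) - 7) = (-3*cos(w)^2 + 16*cos(w) - 85)*sin(w)/(sin(w)^2 + 8*cos(w) + 6)^2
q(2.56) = 27.44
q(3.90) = -15.29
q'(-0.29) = 0.11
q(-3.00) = 5.77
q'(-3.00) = 4.06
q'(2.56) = -376.40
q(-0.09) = -0.36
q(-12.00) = -0.42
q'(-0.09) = 0.03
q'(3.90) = 152.46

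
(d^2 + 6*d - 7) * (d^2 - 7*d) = d^4 - d^3 - 49*d^2 + 49*d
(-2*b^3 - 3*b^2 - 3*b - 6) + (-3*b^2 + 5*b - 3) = -2*b^3 - 6*b^2 + 2*b - 9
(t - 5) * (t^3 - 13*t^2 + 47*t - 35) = t^4 - 18*t^3 + 112*t^2 - 270*t + 175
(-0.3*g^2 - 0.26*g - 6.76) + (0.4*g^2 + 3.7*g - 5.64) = 0.1*g^2 + 3.44*g - 12.4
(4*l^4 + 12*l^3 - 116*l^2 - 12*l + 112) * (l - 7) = 4*l^5 - 16*l^4 - 200*l^3 + 800*l^2 + 196*l - 784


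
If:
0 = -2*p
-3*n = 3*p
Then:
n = 0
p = 0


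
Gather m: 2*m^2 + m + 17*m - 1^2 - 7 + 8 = 2*m^2 + 18*m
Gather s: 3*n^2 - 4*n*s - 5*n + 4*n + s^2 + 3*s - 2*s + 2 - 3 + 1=3*n^2 - n + s^2 + s*(1 - 4*n)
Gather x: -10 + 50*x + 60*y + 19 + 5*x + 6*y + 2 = 55*x + 66*y + 11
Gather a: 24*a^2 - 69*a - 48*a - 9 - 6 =24*a^2 - 117*a - 15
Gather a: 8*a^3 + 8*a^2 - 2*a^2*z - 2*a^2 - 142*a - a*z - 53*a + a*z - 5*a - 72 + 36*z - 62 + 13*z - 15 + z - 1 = 8*a^3 + a^2*(6 - 2*z) - 200*a + 50*z - 150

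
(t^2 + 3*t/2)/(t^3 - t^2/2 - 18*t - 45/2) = t/(t^2 - 2*t - 15)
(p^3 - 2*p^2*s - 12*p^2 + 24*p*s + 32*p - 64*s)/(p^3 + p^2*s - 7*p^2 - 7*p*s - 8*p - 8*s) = (p^2 - 2*p*s - 4*p + 8*s)/(p^2 + p*s + p + s)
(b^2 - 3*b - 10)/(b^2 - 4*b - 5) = (b + 2)/(b + 1)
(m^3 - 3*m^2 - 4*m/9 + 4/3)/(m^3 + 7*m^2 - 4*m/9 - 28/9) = (m - 3)/(m + 7)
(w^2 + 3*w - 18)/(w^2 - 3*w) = (w + 6)/w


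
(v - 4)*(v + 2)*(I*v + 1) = I*v^3 + v^2 - 2*I*v^2 - 2*v - 8*I*v - 8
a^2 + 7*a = a*(a + 7)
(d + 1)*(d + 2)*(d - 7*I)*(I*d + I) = I*d^4 + 7*d^3 + 4*I*d^3 + 28*d^2 + 5*I*d^2 + 35*d + 2*I*d + 14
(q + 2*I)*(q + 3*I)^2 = q^3 + 8*I*q^2 - 21*q - 18*I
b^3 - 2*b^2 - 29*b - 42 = (b - 7)*(b + 2)*(b + 3)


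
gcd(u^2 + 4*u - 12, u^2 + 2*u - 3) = 1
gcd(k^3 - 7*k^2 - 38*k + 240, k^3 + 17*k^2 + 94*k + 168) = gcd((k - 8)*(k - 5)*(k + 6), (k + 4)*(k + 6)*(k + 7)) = k + 6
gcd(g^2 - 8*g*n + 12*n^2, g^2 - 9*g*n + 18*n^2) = g - 6*n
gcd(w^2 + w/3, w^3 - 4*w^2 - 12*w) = w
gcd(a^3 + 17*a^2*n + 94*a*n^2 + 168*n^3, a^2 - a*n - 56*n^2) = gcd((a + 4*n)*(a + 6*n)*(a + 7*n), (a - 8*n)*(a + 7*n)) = a + 7*n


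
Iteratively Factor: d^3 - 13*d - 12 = (d - 4)*(d^2 + 4*d + 3) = (d - 4)*(d + 1)*(d + 3)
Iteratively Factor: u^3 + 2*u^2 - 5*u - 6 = (u + 1)*(u^2 + u - 6) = (u - 2)*(u + 1)*(u + 3)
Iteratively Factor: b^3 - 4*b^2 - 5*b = (b)*(b^2 - 4*b - 5) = b*(b - 5)*(b + 1)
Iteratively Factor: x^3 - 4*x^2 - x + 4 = (x - 4)*(x^2 - 1) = (x - 4)*(x - 1)*(x + 1)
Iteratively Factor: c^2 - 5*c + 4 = (c - 4)*(c - 1)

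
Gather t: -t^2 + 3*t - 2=-t^2 + 3*t - 2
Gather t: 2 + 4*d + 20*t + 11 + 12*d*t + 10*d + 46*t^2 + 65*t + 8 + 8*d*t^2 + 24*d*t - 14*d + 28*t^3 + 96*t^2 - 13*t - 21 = 28*t^3 + t^2*(8*d + 142) + t*(36*d + 72)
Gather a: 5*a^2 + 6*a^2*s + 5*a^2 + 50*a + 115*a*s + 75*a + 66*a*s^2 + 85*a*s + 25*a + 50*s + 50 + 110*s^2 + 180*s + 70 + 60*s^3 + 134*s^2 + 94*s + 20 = a^2*(6*s + 10) + a*(66*s^2 + 200*s + 150) + 60*s^3 + 244*s^2 + 324*s + 140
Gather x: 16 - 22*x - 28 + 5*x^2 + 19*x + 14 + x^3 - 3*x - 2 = x^3 + 5*x^2 - 6*x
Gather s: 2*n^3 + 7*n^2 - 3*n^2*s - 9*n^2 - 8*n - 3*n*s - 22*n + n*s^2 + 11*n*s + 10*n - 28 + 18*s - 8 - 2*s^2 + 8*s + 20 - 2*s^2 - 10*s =2*n^3 - 2*n^2 - 20*n + s^2*(n - 4) + s*(-3*n^2 + 8*n + 16) - 16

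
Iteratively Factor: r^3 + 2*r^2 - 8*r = (r + 4)*(r^2 - 2*r) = (r - 2)*(r + 4)*(r)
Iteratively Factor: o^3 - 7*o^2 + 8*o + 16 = (o - 4)*(o^2 - 3*o - 4) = (o - 4)^2*(o + 1)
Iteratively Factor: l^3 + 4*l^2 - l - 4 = (l + 4)*(l^2 - 1) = (l + 1)*(l + 4)*(l - 1)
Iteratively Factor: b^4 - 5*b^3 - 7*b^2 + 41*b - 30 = (b - 1)*(b^3 - 4*b^2 - 11*b + 30) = (b - 2)*(b - 1)*(b^2 - 2*b - 15) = (b - 2)*(b - 1)*(b + 3)*(b - 5)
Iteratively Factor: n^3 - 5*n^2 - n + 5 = (n - 1)*(n^2 - 4*n - 5) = (n - 1)*(n + 1)*(n - 5)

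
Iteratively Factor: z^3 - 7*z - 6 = (z - 3)*(z^2 + 3*z + 2) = (z - 3)*(z + 1)*(z + 2)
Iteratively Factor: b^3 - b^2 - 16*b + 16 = (b + 4)*(b^2 - 5*b + 4) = (b - 1)*(b + 4)*(b - 4)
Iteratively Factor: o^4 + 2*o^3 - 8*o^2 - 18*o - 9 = (o + 3)*(o^3 - o^2 - 5*o - 3) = (o + 1)*(o + 3)*(o^2 - 2*o - 3) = (o + 1)^2*(o + 3)*(o - 3)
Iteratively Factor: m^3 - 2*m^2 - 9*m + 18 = (m - 2)*(m^2 - 9) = (m - 2)*(m + 3)*(m - 3)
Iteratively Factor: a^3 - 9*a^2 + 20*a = (a)*(a^2 - 9*a + 20) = a*(a - 5)*(a - 4)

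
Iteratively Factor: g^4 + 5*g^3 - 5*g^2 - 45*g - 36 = (g + 1)*(g^3 + 4*g^2 - 9*g - 36) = (g + 1)*(g + 3)*(g^2 + g - 12) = (g + 1)*(g + 3)*(g + 4)*(g - 3)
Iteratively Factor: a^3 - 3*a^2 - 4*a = (a - 4)*(a^2 + a) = (a - 4)*(a + 1)*(a)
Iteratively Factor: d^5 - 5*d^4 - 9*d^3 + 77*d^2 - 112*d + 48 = (d - 1)*(d^4 - 4*d^3 - 13*d^2 + 64*d - 48) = (d - 1)^2*(d^3 - 3*d^2 - 16*d + 48) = (d - 1)^2*(d + 4)*(d^2 - 7*d + 12) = (d - 4)*(d - 1)^2*(d + 4)*(d - 3)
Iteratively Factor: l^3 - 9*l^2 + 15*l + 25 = (l - 5)*(l^2 - 4*l - 5) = (l - 5)^2*(l + 1)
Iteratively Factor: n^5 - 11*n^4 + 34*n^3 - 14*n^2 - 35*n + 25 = (n + 1)*(n^4 - 12*n^3 + 46*n^2 - 60*n + 25) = (n - 1)*(n + 1)*(n^3 - 11*n^2 + 35*n - 25) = (n - 5)*(n - 1)*(n + 1)*(n^2 - 6*n + 5) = (n - 5)*(n - 1)^2*(n + 1)*(n - 5)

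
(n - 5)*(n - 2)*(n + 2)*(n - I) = n^4 - 5*n^3 - I*n^3 - 4*n^2 + 5*I*n^2 + 20*n + 4*I*n - 20*I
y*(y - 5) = y^2 - 5*y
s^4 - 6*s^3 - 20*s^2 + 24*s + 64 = (s - 8)*(s - 2)*(s + 2)^2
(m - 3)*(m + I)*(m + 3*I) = m^3 - 3*m^2 + 4*I*m^2 - 3*m - 12*I*m + 9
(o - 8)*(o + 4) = o^2 - 4*o - 32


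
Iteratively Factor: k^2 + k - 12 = (k + 4)*(k - 3)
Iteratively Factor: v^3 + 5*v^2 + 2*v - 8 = (v + 2)*(v^2 + 3*v - 4) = (v - 1)*(v + 2)*(v + 4)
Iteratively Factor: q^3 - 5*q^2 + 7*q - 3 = (q - 1)*(q^2 - 4*q + 3) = (q - 3)*(q - 1)*(q - 1)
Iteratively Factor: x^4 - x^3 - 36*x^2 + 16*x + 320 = (x + 4)*(x^3 - 5*x^2 - 16*x + 80) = (x + 4)^2*(x^2 - 9*x + 20) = (x - 5)*(x + 4)^2*(x - 4)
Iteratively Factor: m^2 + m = (m + 1)*(m)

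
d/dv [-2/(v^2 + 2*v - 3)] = 4*(v + 1)/(v^2 + 2*v - 3)^2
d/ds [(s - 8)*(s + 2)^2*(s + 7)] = 4*s^3 + 9*s^2 - 112*s - 228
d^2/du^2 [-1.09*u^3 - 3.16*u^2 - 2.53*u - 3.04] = -6.54*u - 6.32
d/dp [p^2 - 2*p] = 2*p - 2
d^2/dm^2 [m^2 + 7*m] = 2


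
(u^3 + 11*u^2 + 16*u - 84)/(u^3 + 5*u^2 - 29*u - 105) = (u^2 + 4*u - 12)/(u^2 - 2*u - 15)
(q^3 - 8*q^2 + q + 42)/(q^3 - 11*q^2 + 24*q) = (q^2 - 5*q - 14)/(q*(q - 8))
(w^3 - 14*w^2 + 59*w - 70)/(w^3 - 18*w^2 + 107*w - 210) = (w - 2)/(w - 6)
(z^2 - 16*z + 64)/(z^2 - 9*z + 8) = (z - 8)/(z - 1)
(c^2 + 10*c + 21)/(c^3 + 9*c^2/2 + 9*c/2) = 2*(c + 7)/(c*(2*c + 3))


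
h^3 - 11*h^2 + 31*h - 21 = (h - 7)*(h - 3)*(h - 1)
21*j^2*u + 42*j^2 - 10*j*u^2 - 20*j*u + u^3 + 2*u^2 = (-7*j + u)*(-3*j + u)*(u + 2)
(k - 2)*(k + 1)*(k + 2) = k^3 + k^2 - 4*k - 4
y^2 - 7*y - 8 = (y - 8)*(y + 1)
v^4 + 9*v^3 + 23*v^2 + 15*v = v*(v + 1)*(v + 3)*(v + 5)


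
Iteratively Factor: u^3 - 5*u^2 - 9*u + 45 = (u - 3)*(u^2 - 2*u - 15) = (u - 3)*(u + 3)*(u - 5)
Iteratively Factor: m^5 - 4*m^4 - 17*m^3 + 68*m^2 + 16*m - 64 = (m + 4)*(m^4 - 8*m^3 + 15*m^2 + 8*m - 16) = (m + 1)*(m + 4)*(m^3 - 9*m^2 + 24*m - 16) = (m - 4)*(m + 1)*(m + 4)*(m^2 - 5*m + 4) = (m - 4)*(m - 1)*(m + 1)*(m + 4)*(m - 4)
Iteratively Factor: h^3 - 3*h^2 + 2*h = (h - 2)*(h^2 - h) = (h - 2)*(h - 1)*(h)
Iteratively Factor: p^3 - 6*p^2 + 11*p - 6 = (p - 1)*(p^2 - 5*p + 6) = (p - 3)*(p - 1)*(p - 2)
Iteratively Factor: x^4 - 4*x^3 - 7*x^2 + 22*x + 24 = (x + 1)*(x^3 - 5*x^2 - 2*x + 24) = (x - 3)*(x + 1)*(x^2 - 2*x - 8) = (x - 4)*(x - 3)*(x + 1)*(x + 2)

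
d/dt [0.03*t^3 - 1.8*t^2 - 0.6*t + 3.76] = 0.09*t^2 - 3.6*t - 0.6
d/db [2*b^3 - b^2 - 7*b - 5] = 6*b^2 - 2*b - 7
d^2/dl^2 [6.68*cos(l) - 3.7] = -6.68*cos(l)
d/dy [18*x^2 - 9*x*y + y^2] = -9*x + 2*y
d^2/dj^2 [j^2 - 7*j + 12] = 2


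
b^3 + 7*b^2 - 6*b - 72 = (b - 3)*(b + 4)*(b + 6)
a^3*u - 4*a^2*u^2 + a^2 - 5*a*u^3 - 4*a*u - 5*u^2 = (a - 5*u)*(a + u)*(a*u + 1)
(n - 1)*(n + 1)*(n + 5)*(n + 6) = n^4 + 11*n^3 + 29*n^2 - 11*n - 30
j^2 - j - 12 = (j - 4)*(j + 3)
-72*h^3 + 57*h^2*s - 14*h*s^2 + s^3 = (-8*h + s)*(-3*h + s)^2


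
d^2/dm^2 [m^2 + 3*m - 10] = 2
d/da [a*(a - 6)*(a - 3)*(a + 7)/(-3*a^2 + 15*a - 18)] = (-2*a^3 + 5*a^2 + 4*a - 84)/(3*(a^2 - 4*a + 4))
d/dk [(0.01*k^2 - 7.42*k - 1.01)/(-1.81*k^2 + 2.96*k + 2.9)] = (-13.4006*k^2 - 3.5982*k - 18.5284)/(3.2761*k^4 - 10.7152*k^3 - 1.7364*k^2 + 17.168*k + 8.41)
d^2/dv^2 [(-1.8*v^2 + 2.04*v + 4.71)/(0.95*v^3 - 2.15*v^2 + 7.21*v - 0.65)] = (-3.249*v^6 + 11.0466*v^5 + 99.9837000000001*v^4 - 234.37536*v^3 + 354.40812*v^2 - 437.72724*v + 494.125692)/(0.857375*v^9 - 5.821125*v^8 + 32.6952*v^7 - 100.0568*v^6 + 256.10511*v^5 - 371.02437*v^4 + 436.465336*v^3 - 104.09412*v^2 + 9.138675*v - 0.274625)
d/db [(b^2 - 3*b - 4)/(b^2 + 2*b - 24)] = 5/(b^2 + 12*b + 36)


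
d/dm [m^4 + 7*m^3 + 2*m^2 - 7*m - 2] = 4*m^3 + 21*m^2 + 4*m - 7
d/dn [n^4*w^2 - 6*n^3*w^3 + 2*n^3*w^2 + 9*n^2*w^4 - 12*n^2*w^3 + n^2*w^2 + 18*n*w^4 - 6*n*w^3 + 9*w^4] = 2*w^2*(2*n^3 - 9*n^2*w + 3*n^2 + 9*n*w^2 - 12*n*w + n + 9*w^2 - 3*w)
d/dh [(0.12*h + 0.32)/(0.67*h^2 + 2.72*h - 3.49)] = (0.0804*h^2 + 0.3264*h - (0.12*h + 0.32)*(1.34*h + 2.72) - 0.4188)/(0.67*h^2 + 2.72*h - 3.49)^2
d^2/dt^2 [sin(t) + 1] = -sin(t)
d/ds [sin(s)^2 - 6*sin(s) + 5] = 2*(sin(s) - 3)*cos(s)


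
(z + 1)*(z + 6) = z^2 + 7*z + 6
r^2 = r^2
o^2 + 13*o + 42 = (o + 6)*(o + 7)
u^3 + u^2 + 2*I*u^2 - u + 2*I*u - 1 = (u + 1)*(u + I)^2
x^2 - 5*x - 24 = (x - 8)*(x + 3)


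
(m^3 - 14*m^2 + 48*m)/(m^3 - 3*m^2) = (m^2 - 14*m + 48)/(m*(m - 3))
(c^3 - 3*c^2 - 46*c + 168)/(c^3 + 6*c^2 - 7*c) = (c^2 - 10*c + 24)/(c*(c - 1))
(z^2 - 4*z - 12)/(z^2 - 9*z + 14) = (z^2 - 4*z - 12)/(z^2 - 9*z + 14)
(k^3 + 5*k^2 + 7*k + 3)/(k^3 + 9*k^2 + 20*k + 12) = (k^2 + 4*k + 3)/(k^2 + 8*k + 12)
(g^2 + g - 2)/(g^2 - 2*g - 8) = (g - 1)/(g - 4)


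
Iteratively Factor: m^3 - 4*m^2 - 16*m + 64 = (m - 4)*(m^2 - 16) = (m - 4)^2*(m + 4)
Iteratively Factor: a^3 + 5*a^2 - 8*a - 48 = (a + 4)*(a^2 + a - 12) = (a - 3)*(a + 4)*(a + 4)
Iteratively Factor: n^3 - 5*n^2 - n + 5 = (n - 5)*(n^2 - 1) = (n - 5)*(n - 1)*(n + 1)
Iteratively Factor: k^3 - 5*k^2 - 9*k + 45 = (k + 3)*(k^2 - 8*k + 15) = (k - 5)*(k + 3)*(k - 3)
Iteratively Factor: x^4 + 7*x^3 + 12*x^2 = (x + 3)*(x^3 + 4*x^2) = x*(x + 3)*(x^2 + 4*x) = x^2*(x + 3)*(x + 4)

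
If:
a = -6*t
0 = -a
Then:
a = 0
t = 0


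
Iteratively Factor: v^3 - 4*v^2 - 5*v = (v)*(v^2 - 4*v - 5) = v*(v + 1)*(v - 5)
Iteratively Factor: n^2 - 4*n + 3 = (n - 3)*(n - 1)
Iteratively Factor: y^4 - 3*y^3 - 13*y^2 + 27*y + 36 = (y + 1)*(y^3 - 4*y^2 - 9*y + 36) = (y - 3)*(y + 1)*(y^2 - y - 12) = (y - 3)*(y + 1)*(y + 3)*(y - 4)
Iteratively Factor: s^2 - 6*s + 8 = (s - 2)*(s - 4)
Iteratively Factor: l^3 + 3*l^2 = (l)*(l^2 + 3*l) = l*(l + 3)*(l)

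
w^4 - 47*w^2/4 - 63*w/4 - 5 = (w - 4)*(w + 1/2)*(w + 1)*(w + 5/2)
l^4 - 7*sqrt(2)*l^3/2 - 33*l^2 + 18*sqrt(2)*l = l*(l - 6*sqrt(2))*(l - sqrt(2)/2)*(l + 3*sqrt(2))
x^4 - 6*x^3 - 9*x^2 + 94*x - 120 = (x - 5)*(x - 3)*(x - 2)*(x + 4)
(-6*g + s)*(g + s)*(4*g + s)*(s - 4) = -24*g^3*s + 96*g^3 - 26*g^2*s^2 + 104*g^2*s - g*s^3 + 4*g*s^2 + s^4 - 4*s^3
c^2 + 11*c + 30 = (c + 5)*(c + 6)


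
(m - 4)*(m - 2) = m^2 - 6*m + 8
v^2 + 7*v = v*(v + 7)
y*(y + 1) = y^2 + y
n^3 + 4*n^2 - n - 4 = (n - 1)*(n + 1)*(n + 4)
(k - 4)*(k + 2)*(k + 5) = k^3 + 3*k^2 - 18*k - 40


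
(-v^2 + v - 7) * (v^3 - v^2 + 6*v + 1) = -v^5 + 2*v^4 - 14*v^3 + 12*v^2 - 41*v - 7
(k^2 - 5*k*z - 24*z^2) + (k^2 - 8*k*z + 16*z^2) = 2*k^2 - 13*k*z - 8*z^2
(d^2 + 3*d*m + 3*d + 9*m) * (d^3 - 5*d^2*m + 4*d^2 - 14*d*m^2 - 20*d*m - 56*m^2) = d^5 - 2*d^4*m + 7*d^4 - 29*d^3*m^2 - 14*d^3*m + 12*d^3 - 42*d^2*m^3 - 203*d^2*m^2 - 24*d^2*m - 294*d*m^3 - 348*d*m^2 - 504*m^3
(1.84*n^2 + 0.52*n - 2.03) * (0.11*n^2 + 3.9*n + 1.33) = 0.2024*n^4 + 7.2332*n^3 + 4.2519*n^2 - 7.2254*n - 2.6999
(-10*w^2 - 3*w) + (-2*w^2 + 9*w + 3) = -12*w^2 + 6*w + 3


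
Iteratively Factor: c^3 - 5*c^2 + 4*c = (c - 4)*(c^2 - c) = c*(c - 4)*(c - 1)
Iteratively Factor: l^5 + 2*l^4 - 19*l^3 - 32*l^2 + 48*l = (l - 1)*(l^4 + 3*l^3 - 16*l^2 - 48*l) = (l - 1)*(l + 4)*(l^3 - l^2 - 12*l) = (l - 4)*(l - 1)*(l + 4)*(l^2 + 3*l) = (l - 4)*(l - 1)*(l + 3)*(l + 4)*(l)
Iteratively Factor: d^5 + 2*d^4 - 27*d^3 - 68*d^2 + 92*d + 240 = (d + 3)*(d^4 - d^3 - 24*d^2 + 4*d + 80) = (d - 2)*(d + 3)*(d^3 + d^2 - 22*d - 40) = (d - 2)*(d + 3)*(d + 4)*(d^2 - 3*d - 10) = (d - 2)*(d + 2)*(d + 3)*(d + 4)*(d - 5)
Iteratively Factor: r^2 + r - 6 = (r + 3)*(r - 2)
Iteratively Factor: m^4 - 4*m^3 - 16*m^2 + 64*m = (m)*(m^3 - 4*m^2 - 16*m + 64) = m*(m - 4)*(m^2 - 16) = m*(m - 4)*(m + 4)*(m - 4)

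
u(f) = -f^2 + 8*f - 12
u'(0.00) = 8.00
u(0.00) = -12.00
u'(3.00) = 2.00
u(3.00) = 3.00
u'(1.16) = 5.68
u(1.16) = -4.07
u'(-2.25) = 12.50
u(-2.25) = -35.06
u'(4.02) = -0.04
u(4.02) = 4.00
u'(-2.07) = 12.14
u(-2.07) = -32.84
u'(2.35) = 3.30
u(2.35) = 1.28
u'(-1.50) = 11.00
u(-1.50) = -26.25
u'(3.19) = 1.62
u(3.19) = 3.34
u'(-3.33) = 14.66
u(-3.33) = -49.73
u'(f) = 8 - 2*f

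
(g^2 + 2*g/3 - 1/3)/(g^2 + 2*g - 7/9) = 3*(g + 1)/(3*g + 7)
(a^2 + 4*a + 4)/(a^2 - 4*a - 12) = (a + 2)/(a - 6)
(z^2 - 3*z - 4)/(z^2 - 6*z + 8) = (z + 1)/(z - 2)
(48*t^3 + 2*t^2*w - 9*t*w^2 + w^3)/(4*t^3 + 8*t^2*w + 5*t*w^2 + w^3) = (24*t^2 - 11*t*w + w^2)/(2*t^2 + 3*t*w + w^2)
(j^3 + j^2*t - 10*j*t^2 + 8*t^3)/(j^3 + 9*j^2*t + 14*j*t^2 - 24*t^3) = (j - 2*t)/(j + 6*t)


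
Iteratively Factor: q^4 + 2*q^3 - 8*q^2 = (q)*(q^3 + 2*q^2 - 8*q) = q*(q + 4)*(q^2 - 2*q) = q*(q - 2)*(q + 4)*(q)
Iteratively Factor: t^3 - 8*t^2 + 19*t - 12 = (t - 3)*(t^2 - 5*t + 4) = (t - 4)*(t - 3)*(t - 1)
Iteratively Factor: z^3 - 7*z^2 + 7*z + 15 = (z - 3)*(z^2 - 4*z - 5) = (z - 3)*(z + 1)*(z - 5)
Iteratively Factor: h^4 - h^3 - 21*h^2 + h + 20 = (h + 1)*(h^3 - 2*h^2 - 19*h + 20) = (h + 1)*(h + 4)*(h^2 - 6*h + 5) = (h - 1)*(h + 1)*(h + 4)*(h - 5)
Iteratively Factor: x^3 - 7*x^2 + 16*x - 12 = (x - 2)*(x^2 - 5*x + 6) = (x - 3)*(x - 2)*(x - 2)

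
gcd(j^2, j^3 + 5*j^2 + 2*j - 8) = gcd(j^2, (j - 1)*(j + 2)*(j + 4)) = 1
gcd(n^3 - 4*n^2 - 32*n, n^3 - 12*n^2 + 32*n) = n^2 - 8*n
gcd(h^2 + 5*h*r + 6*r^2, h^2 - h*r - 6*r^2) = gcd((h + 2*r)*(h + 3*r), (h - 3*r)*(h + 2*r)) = h + 2*r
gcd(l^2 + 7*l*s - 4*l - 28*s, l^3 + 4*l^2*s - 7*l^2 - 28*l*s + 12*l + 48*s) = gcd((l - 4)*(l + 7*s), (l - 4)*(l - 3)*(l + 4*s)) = l - 4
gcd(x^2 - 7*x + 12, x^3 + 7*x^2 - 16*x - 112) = x - 4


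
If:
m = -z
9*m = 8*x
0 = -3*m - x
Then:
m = 0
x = 0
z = 0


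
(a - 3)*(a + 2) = a^2 - a - 6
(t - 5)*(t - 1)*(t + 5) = t^3 - t^2 - 25*t + 25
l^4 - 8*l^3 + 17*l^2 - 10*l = l*(l - 5)*(l - 2)*(l - 1)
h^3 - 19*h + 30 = (h - 3)*(h - 2)*(h + 5)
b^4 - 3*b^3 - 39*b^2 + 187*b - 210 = (b - 5)*(b - 3)*(b - 2)*(b + 7)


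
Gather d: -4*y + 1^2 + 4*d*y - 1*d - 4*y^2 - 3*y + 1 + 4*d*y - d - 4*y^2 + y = d*(8*y - 2) - 8*y^2 - 6*y + 2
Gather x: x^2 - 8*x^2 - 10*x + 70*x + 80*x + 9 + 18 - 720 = -7*x^2 + 140*x - 693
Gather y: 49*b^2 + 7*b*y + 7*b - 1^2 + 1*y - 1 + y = 49*b^2 + 7*b + y*(7*b + 2) - 2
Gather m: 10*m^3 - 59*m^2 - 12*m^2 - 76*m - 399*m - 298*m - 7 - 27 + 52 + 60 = 10*m^3 - 71*m^2 - 773*m + 78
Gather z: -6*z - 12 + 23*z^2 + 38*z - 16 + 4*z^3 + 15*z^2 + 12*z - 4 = 4*z^3 + 38*z^2 + 44*z - 32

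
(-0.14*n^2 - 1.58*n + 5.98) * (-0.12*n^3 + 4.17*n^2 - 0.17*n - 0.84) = 0.0168*n^5 - 0.3942*n^4 - 7.2824*n^3 + 25.3228*n^2 + 0.3106*n - 5.0232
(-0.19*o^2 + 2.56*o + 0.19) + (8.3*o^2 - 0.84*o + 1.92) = 8.11*o^2 + 1.72*o + 2.11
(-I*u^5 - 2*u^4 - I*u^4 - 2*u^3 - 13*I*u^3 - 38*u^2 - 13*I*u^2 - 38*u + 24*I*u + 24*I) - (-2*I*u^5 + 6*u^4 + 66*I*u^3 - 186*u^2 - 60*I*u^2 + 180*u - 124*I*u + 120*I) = I*u^5 - 8*u^4 - I*u^4 - 2*u^3 - 79*I*u^3 + 148*u^2 + 47*I*u^2 - 218*u + 148*I*u - 96*I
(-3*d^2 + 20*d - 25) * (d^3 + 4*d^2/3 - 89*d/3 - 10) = -3*d^5 + 16*d^4 + 272*d^3/3 - 1790*d^2/3 + 1625*d/3 + 250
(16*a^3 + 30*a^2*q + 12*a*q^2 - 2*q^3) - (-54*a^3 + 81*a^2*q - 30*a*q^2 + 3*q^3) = 70*a^3 - 51*a^2*q + 42*a*q^2 - 5*q^3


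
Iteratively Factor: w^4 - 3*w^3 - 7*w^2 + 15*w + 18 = (w + 2)*(w^3 - 5*w^2 + 3*w + 9) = (w + 1)*(w + 2)*(w^2 - 6*w + 9) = (w - 3)*(w + 1)*(w + 2)*(w - 3)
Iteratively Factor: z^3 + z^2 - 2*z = (z)*(z^2 + z - 2) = z*(z - 1)*(z + 2)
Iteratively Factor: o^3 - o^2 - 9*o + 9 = (o + 3)*(o^2 - 4*o + 3) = (o - 1)*(o + 3)*(o - 3)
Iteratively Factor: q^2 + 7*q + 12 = (q + 3)*(q + 4)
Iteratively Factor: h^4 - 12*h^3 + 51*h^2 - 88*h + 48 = (h - 4)*(h^3 - 8*h^2 + 19*h - 12) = (h - 4)*(h - 3)*(h^2 - 5*h + 4) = (h - 4)^2*(h - 3)*(h - 1)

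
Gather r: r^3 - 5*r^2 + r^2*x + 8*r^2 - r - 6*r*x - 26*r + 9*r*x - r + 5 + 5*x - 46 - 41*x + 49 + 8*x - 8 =r^3 + r^2*(x + 3) + r*(3*x - 28) - 28*x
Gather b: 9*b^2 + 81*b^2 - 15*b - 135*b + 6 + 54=90*b^2 - 150*b + 60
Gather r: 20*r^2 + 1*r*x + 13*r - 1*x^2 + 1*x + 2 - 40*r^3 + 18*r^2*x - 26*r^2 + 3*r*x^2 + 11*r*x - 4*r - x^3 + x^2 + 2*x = -40*r^3 + r^2*(18*x - 6) + r*(3*x^2 + 12*x + 9) - x^3 + 3*x + 2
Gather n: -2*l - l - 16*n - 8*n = -3*l - 24*n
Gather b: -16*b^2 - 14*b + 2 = -16*b^2 - 14*b + 2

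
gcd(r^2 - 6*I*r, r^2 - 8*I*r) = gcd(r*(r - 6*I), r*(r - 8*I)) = r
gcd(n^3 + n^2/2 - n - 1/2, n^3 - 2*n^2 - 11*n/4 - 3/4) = n + 1/2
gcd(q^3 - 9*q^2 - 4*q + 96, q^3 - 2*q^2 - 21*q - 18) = q + 3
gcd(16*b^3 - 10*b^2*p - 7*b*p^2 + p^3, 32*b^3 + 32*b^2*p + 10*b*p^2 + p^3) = 2*b + p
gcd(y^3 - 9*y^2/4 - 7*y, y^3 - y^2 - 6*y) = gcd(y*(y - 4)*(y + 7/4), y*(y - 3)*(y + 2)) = y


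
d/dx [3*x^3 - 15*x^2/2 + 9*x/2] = 9*x^2 - 15*x + 9/2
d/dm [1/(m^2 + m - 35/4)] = 16*(-2*m - 1)/(4*m^2 + 4*m - 35)^2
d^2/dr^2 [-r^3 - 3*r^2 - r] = -6*r - 6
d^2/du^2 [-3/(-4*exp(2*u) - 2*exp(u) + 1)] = (192*exp(3*u) + 72*exp(2*u) + 60*exp(u) + 6)*exp(u)/(64*exp(6*u) + 96*exp(5*u) - 40*exp(3*u) + 6*exp(u) - 1)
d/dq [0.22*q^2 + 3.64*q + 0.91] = 0.44*q + 3.64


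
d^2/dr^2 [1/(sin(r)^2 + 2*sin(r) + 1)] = 2*(3 - 2*sin(r))/(sin(r) + 1)^3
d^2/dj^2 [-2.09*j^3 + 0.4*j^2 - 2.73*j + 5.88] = 0.8 - 12.54*j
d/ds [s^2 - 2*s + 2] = 2*s - 2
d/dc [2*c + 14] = 2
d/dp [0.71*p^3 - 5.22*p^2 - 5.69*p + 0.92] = 2.13*p^2 - 10.44*p - 5.69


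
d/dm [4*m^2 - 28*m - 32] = 8*m - 28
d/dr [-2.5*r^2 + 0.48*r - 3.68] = 0.48 - 5.0*r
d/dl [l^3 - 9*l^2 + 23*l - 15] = 3*l^2 - 18*l + 23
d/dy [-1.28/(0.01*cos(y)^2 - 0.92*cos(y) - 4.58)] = (1.1776 - 0.0256*cos(y))*sin(y)/(-0.01*cos(y)^2 + 0.92*cos(y) + 4.58)^2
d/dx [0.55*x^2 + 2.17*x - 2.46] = 1.1*x + 2.17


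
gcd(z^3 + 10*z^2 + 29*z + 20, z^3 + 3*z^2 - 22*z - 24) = z + 1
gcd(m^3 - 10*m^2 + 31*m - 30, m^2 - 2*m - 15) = m - 5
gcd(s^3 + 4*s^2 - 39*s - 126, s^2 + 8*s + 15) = s + 3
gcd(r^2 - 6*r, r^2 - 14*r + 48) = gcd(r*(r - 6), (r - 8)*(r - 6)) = r - 6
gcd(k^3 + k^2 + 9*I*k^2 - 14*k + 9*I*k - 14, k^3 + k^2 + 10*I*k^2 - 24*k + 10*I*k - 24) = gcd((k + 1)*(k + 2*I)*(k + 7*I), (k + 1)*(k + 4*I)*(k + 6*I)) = k + 1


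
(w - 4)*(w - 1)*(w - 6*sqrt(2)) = w^3 - 6*sqrt(2)*w^2 - 5*w^2 + 4*w + 30*sqrt(2)*w - 24*sqrt(2)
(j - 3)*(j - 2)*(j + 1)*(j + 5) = j^4 + j^3 - 19*j^2 + 11*j + 30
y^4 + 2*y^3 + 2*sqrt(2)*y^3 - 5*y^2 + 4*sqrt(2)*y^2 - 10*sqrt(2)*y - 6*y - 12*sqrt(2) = (y - 2)*(y + 1)*(y + 3)*(y + 2*sqrt(2))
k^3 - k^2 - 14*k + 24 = (k - 3)*(k - 2)*(k + 4)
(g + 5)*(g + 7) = g^2 + 12*g + 35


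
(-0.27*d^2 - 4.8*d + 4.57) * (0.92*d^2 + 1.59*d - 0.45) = -0.2484*d^4 - 4.8453*d^3 - 3.3061*d^2 + 9.4263*d - 2.0565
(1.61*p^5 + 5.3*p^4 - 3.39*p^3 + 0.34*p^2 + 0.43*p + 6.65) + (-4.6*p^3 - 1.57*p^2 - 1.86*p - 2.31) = 1.61*p^5 + 5.3*p^4 - 7.99*p^3 - 1.23*p^2 - 1.43*p + 4.34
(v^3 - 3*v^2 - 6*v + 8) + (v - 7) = v^3 - 3*v^2 - 5*v + 1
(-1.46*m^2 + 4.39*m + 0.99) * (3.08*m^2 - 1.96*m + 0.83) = -4.4968*m^4 + 16.3828*m^3 - 6.767*m^2 + 1.7033*m + 0.8217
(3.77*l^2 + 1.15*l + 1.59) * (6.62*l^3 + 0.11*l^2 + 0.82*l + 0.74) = 24.9574*l^5 + 8.0277*l^4 + 13.7437*l^3 + 3.9077*l^2 + 2.1548*l + 1.1766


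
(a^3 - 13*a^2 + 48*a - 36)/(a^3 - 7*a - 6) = (-a^3 + 13*a^2 - 48*a + 36)/(-a^3 + 7*a + 6)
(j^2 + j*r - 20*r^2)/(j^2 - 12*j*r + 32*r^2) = (-j - 5*r)/(-j + 8*r)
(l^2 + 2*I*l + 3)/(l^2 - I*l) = (l + 3*I)/l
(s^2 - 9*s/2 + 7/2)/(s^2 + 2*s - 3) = (s - 7/2)/(s + 3)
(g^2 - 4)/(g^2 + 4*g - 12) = (g + 2)/(g + 6)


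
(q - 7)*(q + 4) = q^2 - 3*q - 28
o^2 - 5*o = o*(o - 5)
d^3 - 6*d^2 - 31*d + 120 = (d - 8)*(d - 3)*(d + 5)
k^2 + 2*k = k*(k + 2)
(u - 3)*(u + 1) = u^2 - 2*u - 3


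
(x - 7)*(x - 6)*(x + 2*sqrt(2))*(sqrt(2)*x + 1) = sqrt(2)*x^4 - 13*sqrt(2)*x^3 + 5*x^3 - 65*x^2 + 44*sqrt(2)*x^2 - 26*sqrt(2)*x + 210*x + 84*sqrt(2)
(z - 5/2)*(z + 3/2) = z^2 - z - 15/4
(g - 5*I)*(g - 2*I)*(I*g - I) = I*g^3 + 7*g^2 - I*g^2 - 7*g - 10*I*g + 10*I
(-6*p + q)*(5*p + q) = -30*p^2 - p*q + q^2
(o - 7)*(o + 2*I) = o^2 - 7*o + 2*I*o - 14*I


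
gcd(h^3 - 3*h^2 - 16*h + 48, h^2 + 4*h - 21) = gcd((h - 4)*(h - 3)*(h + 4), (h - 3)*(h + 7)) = h - 3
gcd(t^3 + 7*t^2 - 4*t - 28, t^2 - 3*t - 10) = t + 2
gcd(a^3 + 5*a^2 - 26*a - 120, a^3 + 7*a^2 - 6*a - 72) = a^2 + 10*a + 24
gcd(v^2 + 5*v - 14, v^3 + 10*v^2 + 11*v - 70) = v^2 + 5*v - 14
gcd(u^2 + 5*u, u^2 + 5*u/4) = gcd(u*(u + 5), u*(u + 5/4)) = u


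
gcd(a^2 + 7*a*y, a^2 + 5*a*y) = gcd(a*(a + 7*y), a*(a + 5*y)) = a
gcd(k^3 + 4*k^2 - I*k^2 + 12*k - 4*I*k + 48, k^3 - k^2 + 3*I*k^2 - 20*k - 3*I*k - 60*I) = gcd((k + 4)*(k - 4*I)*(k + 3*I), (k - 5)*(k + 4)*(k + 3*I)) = k^2 + k*(4 + 3*I) + 12*I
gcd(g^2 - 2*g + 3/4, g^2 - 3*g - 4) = 1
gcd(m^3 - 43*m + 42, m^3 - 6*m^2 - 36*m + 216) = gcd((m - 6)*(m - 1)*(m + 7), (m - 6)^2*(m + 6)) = m - 6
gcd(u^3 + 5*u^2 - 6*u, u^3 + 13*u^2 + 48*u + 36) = u + 6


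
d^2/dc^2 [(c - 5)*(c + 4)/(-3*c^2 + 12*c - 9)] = 2*(-3*c^3 + 69*c^2 - 249*c + 263)/(3*(c^6 - 12*c^5 + 57*c^4 - 136*c^3 + 171*c^2 - 108*c + 27))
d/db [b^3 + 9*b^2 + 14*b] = 3*b^2 + 18*b + 14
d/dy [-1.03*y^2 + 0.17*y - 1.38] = 0.17 - 2.06*y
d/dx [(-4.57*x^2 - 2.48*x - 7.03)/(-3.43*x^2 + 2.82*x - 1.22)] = (-21.3938*x^2 - 37.075*x + 22.8502)/(11.7649*x^4 - 19.3452*x^3 + 16.3216*x^2 - 6.8808*x + 1.4884)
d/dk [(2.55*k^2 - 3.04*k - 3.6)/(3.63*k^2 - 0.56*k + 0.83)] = (9.6072*k^2 + 30.369*k - 4.5392)/(13.1769*k^4 - 4.0656*k^3 + 6.3394*k^2 - 0.9296*k + 0.6889)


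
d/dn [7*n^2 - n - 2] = 14*n - 1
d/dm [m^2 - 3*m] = 2*m - 3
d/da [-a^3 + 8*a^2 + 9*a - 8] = -3*a^2 + 16*a + 9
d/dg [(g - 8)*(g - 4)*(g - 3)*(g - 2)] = 4*g^3 - 51*g^2 + 196*g - 232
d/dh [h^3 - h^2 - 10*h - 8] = 3*h^2 - 2*h - 10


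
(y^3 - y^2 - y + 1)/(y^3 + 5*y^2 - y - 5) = (y - 1)/(y + 5)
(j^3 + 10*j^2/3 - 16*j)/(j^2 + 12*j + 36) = j*(3*j - 8)/(3*(j + 6))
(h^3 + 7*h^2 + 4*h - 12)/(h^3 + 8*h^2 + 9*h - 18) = (h + 2)/(h + 3)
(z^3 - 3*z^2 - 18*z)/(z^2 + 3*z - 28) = z*(z^2 - 3*z - 18)/(z^2 + 3*z - 28)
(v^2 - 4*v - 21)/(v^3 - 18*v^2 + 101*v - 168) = (v + 3)/(v^2 - 11*v + 24)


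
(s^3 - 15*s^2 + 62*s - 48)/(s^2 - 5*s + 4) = (s^2 - 14*s + 48)/(s - 4)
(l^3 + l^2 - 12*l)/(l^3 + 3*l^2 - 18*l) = (l + 4)/(l + 6)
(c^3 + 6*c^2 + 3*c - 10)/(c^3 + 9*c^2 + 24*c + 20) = (c - 1)/(c + 2)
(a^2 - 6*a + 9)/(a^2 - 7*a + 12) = (a - 3)/(a - 4)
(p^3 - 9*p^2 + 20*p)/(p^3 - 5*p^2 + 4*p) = (p - 5)/(p - 1)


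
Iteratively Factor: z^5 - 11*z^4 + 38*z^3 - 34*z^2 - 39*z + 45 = (z + 1)*(z^4 - 12*z^3 + 50*z^2 - 84*z + 45) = (z - 1)*(z + 1)*(z^3 - 11*z^2 + 39*z - 45) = (z - 3)*(z - 1)*(z + 1)*(z^2 - 8*z + 15) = (z - 3)^2*(z - 1)*(z + 1)*(z - 5)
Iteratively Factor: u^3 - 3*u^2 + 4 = (u - 2)*(u^2 - u - 2) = (u - 2)*(u + 1)*(u - 2)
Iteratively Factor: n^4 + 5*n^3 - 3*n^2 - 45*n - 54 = (n + 2)*(n^3 + 3*n^2 - 9*n - 27) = (n + 2)*(n + 3)*(n^2 - 9) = (n - 3)*(n + 2)*(n + 3)*(n + 3)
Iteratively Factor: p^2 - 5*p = (p - 5)*(p)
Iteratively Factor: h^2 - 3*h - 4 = (h + 1)*(h - 4)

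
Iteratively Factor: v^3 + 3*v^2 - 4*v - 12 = (v + 3)*(v^2 - 4) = (v - 2)*(v + 3)*(v + 2)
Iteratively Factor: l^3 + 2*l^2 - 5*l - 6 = (l + 1)*(l^2 + l - 6) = (l + 1)*(l + 3)*(l - 2)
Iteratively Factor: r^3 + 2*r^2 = (r + 2)*(r^2) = r*(r + 2)*(r)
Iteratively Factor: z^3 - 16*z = (z)*(z^2 - 16) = z*(z + 4)*(z - 4)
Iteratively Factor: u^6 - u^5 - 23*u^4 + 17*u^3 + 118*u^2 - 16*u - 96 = (u - 1)*(u^5 - 23*u^3 - 6*u^2 + 112*u + 96) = (u - 1)*(u + 2)*(u^4 - 2*u^3 - 19*u^2 + 32*u + 48) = (u - 4)*(u - 1)*(u + 2)*(u^3 + 2*u^2 - 11*u - 12) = (u - 4)*(u - 1)*(u + 2)*(u + 4)*(u^2 - 2*u - 3) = (u - 4)*(u - 1)*(u + 1)*(u + 2)*(u + 4)*(u - 3)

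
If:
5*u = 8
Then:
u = 8/5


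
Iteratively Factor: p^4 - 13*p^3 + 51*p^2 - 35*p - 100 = (p - 5)*(p^3 - 8*p^2 + 11*p + 20) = (p - 5)*(p + 1)*(p^2 - 9*p + 20) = (p - 5)^2*(p + 1)*(p - 4)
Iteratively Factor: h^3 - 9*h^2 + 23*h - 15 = (h - 1)*(h^2 - 8*h + 15) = (h - 5)*(h - 1)*(h - 3)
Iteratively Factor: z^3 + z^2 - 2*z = (z - 1)*(z^2 + 2*z) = z*(z - 1)*(z + 2)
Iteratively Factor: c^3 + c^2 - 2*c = (c)*(c^2 + c - 2) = c*(c + 2)*(c - 1)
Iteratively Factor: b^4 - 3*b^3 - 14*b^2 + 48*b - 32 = (b - 1)*(b^3 - 2*b^2 - 16*b + 32) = (b - 1)*(b + 4)*(b^2 - 6*b + 8) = (b - 2)*(b - 1)*(b + 4)*(b - 4)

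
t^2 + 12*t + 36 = (t + 6)^2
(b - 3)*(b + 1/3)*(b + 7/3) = b^3 - b^2/3 - 65*b/9 - 7/3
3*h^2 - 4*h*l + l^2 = (-3*h + l)*(-h + l)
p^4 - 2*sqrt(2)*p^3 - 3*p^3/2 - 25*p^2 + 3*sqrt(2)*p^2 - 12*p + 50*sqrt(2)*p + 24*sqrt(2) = (p - 6)*(p + 1/2)*(p + 4)*(p - 2*sqrt(2))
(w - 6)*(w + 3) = w^2 - 3*w - 18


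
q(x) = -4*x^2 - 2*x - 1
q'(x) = -8*x - 2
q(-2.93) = -29.48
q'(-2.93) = 21.44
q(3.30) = -51.16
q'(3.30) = -28.40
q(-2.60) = -22.84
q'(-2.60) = 18.80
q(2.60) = -33.24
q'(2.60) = -22.80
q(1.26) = -9.87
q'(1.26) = -12.08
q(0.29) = -1.92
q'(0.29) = -4.32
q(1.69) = -15.80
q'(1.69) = -15.52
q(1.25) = -9.75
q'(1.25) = -12.00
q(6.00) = -157.00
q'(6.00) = -50.00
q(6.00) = -157.00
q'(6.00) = -50.00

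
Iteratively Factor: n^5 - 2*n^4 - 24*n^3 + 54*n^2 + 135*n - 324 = (n - 3)*(n^4 + n^3 - 21*n^2 - 9*n + 108) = (n - 3)^2*(n^3 + 4*n^2 - 9*n - 36) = (n - 3)^2*(n + 4)*(n^2 - 9) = (n - 3)^2*(n + 3)*(n + 4)*(n - 3)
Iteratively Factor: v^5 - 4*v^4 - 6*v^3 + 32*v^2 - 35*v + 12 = (v - 1)*(v^4 - 3*v^3 - 9*v^2 + 23*v - 12) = (v - 1)*(v + 3)*(v^3 - 6*v^2 + 9*v - 4) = (v - 1)^2*(v + 3)*(v^2 - 5*v + 4) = (v - 4)*(v - 1)^2*(v + 3)*(v - 1)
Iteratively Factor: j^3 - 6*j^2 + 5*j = (j)*(j^2 - 6*j + 5) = j*(j - 1)*(j - 5)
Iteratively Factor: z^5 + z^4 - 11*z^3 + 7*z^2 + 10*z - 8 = (z - 1)*(z^4 + 2*z^3 - 9*z^2 - 2*z + 8) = (z - 2)*(z - 1)*(z^3 + 4*z^2 - z - 4) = (z - 2)*(z - 1)*(z + 4)*(z^2 - 1) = (z - 2)*(z - 1)^2*(z + 4)*(z + 1)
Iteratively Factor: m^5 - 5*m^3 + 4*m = (m - 1)*(m^4 + m^3 - 4*m^2 - 4*m) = (m - 2)*(m - 1)*(m^3 + 3*m^2 + 2*m) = (m - 2)*(m - 1)*(m + 2)*(m^2 + m) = m*(m - 2)*(m - 1)*(m + 2)*(m + 1)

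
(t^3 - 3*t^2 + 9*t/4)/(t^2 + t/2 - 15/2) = t*(4*t^2 - 12*t + 9)/(2*(2*t^2 + t - 15))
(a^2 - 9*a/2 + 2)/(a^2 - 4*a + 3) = (a^2 - 9*a/2 + 2)/(a^2 - 4*a + 3)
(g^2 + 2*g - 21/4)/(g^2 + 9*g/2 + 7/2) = (g - 3/2)/(g + 1)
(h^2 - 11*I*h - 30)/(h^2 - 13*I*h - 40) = (h - 6*I)/(h - 8*I)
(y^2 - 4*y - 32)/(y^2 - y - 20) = (y - 8)/(y - 5)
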